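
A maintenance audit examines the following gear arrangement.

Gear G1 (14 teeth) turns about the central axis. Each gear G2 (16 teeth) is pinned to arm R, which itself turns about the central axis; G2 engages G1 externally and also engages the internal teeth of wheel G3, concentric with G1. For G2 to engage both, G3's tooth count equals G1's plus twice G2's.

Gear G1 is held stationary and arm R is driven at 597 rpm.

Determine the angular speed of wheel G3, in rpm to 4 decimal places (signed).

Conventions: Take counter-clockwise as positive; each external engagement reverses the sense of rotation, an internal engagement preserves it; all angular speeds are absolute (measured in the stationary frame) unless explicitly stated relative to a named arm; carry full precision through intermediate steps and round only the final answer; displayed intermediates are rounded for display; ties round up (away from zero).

planetary set (14T centre, 16T on arm, 46T internal) — Willis relation
normalise by the input: solve with ω_arm = 1, then scale by 597 rpm
ring teeth: 14 + 2·16 = 46
14(ω_sun−ω_arm) = −46(ω_ring−ω_arm),  ω_sun = 0, ω_arm = 1
ω_ring = 1 − (14/46)(0−1) = 30/23
scale: ω_ring = 30/23 × 597 rpm = +778.6957 rpm

+778.6957 rpm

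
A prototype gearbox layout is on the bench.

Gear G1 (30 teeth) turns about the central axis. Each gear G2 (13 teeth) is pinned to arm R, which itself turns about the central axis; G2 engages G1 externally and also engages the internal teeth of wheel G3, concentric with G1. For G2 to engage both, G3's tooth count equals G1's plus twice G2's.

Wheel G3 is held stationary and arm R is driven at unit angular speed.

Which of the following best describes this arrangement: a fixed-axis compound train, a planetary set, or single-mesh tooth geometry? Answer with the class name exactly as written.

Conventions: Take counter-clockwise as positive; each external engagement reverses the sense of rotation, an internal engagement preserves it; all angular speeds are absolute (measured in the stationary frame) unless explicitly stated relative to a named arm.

planetary set

topology: planetary set — G1 30T / G2 13T / G3 56T, arm = carrier (Willis)
classification: planetary set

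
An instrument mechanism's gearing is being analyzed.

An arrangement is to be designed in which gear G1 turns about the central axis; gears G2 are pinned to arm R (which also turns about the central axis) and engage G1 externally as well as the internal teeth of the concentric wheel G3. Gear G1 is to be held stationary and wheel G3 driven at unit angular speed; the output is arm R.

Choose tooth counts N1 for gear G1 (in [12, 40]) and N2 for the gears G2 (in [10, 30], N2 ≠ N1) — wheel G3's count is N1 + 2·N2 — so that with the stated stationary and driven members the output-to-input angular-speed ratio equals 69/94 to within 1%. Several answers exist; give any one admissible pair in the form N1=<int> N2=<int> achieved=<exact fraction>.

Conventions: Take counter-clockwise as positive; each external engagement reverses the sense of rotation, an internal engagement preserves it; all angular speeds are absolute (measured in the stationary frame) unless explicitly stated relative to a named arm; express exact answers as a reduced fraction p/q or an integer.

N1=25 N2=22 achieved=69/94

topology: planetary set — design target 69/94, arm = carrier (Willis)
Willis with ω_sun = 0: ω_arm/ω_ring = N3/(N1+N3); set equal to 69/94  ⇒  N3/N1 = (69/94)/(1 − 69/94) = 69/25
N3 = N1 + 2·N2  ⇒  N2/N1 = (N3/N1 − 1)/2 = (69/25 − 1)/2 = 22/25
smallest multiple with N1 ≥ 12 and N2 ≥ 10: k = 1  ⇒  N1 = 1·25 = 25, N2 = 1·22 = 22 (N1 ≤ 40, N2 ≤ 30, N2 ≠ N1 ✓), N3 = 25 + 2·22 = 69
check: N3/(N1+N3) with N1 = 25, N3 = 69 gives 69/94; |achieved − target| = 0 ≤ 69/9400 ✓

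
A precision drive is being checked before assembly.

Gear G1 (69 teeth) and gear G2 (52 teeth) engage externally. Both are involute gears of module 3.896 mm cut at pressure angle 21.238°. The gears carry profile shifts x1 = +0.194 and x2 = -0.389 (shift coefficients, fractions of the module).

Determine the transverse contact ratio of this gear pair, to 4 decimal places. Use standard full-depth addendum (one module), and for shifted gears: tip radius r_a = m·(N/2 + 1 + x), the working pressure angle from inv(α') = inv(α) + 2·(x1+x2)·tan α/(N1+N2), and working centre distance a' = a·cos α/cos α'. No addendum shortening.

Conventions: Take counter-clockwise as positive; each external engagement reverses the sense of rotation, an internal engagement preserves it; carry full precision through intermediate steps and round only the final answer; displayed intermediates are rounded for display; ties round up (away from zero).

1.7483

topology: single-mesh involute geometry — m = 3.896, 69T/52T pair
base radii: r_b1 = 125.283242, r_b2 = 94.416356
tip radii: r_a1 = 139.063824, r_a2 = 103.676456
inv(α') = inv(21.238°) + 2·(+0.194-0.389)·tan α/(69+52) = 0.01671198  ⇒  α' = 20.75067°
a' = a·cos α / cos α' = 235.7080·cos 21.238°/cos 20.75067° = 234.939906
action lengths: √(r_a1²−r_b1²) = 60.356080, √(r_a2²−r_b2²) = 42.829420
base pitch p_b = π·m·cos α = 11.408374
CR = (60.356080 + 42.829420 − 234.939906·sin 20.75067°)/11.408374 = 1.748348
contact ratio ≈ 1.7483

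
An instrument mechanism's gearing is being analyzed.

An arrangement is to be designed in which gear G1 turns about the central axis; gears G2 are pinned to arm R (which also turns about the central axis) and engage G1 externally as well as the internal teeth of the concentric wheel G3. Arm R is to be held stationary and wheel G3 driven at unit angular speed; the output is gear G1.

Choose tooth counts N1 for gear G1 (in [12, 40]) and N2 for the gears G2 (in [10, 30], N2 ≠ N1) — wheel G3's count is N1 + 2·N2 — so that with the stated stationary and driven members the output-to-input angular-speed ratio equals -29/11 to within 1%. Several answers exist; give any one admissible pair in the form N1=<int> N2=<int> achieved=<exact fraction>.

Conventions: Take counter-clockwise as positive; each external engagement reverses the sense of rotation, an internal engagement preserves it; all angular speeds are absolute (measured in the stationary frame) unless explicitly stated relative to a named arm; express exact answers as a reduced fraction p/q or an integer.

class = planetary set [ratio -29/11 wanted; Willis about the carrier]
Willis with ω_arm = 0: ω_sun/ω_ring = −N3/N1; set equal to -29/11  ⇒  N3/N1 = −(-29/11) = 29/11
N3 = N1 + 2·N2  ⇒  N2/N1 = (N3/N1 − 1)/2 = (29/11 − 1)/2 = 9/11
smallest multiple with N1 ≥ 12 and N2 ≥ 10: k = 2  ⇒  N1 = 2·11 = 22, N2 = 2·9 = 18 (N1 ≤ 40, N2 ≤ 30, N2 ≠ N1 ✓), N3 = 22 + 2·18 = 58
check: −N3/N1 with N1 = 22, N3 = 58 gives -29/11; |achieved − target| = 0 ≤ 29/1100 ✓

N1=22 N2=18 achieved=-29/11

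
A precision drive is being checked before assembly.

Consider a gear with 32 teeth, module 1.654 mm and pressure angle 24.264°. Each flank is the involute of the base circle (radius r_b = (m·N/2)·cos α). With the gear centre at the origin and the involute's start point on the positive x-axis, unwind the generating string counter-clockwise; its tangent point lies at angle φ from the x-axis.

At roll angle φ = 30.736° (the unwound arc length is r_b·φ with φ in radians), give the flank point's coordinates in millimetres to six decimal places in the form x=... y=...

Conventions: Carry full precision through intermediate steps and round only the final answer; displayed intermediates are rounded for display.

x=27.351864 y=1.206125

single-mesh involute tooth geometry (32T wheel at module 1.654)
pitch radius r_p = m·N/2 = 1.654·32/2 = 26.464000
base radius r_b = r_p·cos α = 26.464000·cos 24.264° = 24.126214
roll angle φ = 30.736° = 0.53644440 rad
x = r_b·(cos φ + φ·sin φ) = 27.351864
y = r_b·(sin φ − φ·cos φ) = 1.206125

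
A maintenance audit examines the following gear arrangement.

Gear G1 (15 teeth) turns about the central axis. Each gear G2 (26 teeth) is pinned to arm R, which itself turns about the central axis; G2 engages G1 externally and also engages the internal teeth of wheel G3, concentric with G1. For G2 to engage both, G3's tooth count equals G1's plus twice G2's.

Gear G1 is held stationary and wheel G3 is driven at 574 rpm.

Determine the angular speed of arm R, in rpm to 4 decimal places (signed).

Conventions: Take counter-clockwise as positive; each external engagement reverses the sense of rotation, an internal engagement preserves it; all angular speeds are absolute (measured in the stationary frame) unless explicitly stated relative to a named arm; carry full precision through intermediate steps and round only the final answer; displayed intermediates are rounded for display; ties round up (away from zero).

+469.0000 rpm

class = planetary set [G3 = 15+2·26 = 67; Willis about the carrier]
normalise by the input: solve with ω_ring = 1, then scale by 574 rpm
ring teeth: 15 + 2·26 = 67
15(ω_sun−ω_arm) = −67(ω_ring−ω_arm),  ω_sun = 0, ω_ring = 1
15(0−ω_arm) = −67(1−ω_arm)  ⇒  82·ω_arm = 67  ⇒  ω_arm = 67/82
scale: ω_arm = 67/82 × 574 rpm = +469.0000 rpm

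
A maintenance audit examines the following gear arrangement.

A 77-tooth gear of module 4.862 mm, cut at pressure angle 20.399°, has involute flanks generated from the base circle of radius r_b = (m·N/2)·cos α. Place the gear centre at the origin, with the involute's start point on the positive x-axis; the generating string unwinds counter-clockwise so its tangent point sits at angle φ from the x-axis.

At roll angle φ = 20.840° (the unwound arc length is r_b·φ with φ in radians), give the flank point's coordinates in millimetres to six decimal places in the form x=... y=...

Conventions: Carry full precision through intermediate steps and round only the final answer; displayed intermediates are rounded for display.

x=186.672743 y=2.777130

class = single-mesh tooth geometry [base-circle involute, m = 4.862, 77T]
pitch radius r_p = m·N/2 = 4.862·77/2 = 187.187000
base radius r_b = r_p·cos α = 187.187000·cos 20.399° = 175.448143
roll angle φ = 20.840° = 0.36372662 rad
x = r_b·(cos φ + φ·sin φ) = 186.672743
y = r_b·(sin φ − φ·cos φ) = 2.777130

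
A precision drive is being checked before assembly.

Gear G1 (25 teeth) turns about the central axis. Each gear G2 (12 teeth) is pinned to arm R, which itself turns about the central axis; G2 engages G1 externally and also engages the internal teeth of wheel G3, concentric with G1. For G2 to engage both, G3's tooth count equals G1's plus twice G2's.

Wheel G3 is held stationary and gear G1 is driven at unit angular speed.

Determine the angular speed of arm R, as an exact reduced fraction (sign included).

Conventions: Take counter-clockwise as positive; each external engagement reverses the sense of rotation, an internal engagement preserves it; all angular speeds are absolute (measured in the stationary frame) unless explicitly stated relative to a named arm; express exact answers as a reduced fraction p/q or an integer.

25/74

topology: planetary set — G1 25T / G2 12T / G3 49T, arm = carrier (Willis)
ring teeth: 25 + 2·12 = 49
25(ω_sun−ω_arm) = −49(ω_ring−ω_arm),  ω_ring = 0, ω_sun = 1
25(1−ω_arm) = −49(0−ω_arm)  ⇒  74·ω_arm = 25  ⇒  ω_arm = 25/74
exact speed ratio = 25/74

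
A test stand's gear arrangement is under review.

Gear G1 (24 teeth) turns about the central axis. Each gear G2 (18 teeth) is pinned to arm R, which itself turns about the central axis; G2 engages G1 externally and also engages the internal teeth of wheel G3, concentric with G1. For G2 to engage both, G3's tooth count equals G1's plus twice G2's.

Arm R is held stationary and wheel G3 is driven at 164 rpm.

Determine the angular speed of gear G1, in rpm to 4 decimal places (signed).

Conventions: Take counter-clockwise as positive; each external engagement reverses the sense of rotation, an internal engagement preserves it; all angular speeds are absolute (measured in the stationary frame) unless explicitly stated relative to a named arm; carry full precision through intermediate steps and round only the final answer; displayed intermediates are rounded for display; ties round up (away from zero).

topology: planetary set — G1 24T / G2 18T / G3 60T, arm = carrier (Willis)
normalise by the input: solve with ω_ring = 1, then scale by 164 rpm
ring teeth: 24 + 2·18 = 60
24(ω_sun−ω_arm) = −60(ω_ring−ω_arm),  ω_arm = 0, ω_ring = 1
ω_sun = 0 − (60/24)(1−0) = -5/2
scale: ω_sun = -5/2 × 164 rpm = -410.0000 rpm

-410.0000 rpm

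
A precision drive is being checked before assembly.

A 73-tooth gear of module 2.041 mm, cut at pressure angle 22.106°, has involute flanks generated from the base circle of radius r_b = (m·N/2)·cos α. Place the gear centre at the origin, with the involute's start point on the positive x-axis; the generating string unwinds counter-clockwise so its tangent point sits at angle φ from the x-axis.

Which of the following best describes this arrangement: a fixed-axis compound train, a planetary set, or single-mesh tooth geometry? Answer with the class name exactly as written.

single-mesh tooth geometry

class = single-mesh tooth geometry [base-circle involute, m = 2.041, 73T]
classification: single-mesh tooth geometry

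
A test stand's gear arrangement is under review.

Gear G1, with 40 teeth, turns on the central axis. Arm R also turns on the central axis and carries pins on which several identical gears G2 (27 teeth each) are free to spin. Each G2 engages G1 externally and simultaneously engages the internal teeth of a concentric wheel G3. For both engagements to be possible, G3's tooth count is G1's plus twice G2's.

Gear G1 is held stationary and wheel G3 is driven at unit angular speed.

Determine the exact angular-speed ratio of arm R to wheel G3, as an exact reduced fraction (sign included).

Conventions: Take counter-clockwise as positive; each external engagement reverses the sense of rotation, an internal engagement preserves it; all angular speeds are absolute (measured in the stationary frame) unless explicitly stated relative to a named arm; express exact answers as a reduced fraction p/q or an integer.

47/67

planetary set (40T centre, 27T on arm, 94T internal) — Willis relation
ring teeth: 40 + 2·27 = 94
40(ω_sun−ω_arm) = −94(ω_ring−ω_arm),  ω_sun = 0, ω_ring = 1
40(0−ω_arm) = −94(1−ω_arm)  ⇒  134·ω_arm = 94  ⇒  ω_arm = 47/67
ω_out/ω_in = 47/67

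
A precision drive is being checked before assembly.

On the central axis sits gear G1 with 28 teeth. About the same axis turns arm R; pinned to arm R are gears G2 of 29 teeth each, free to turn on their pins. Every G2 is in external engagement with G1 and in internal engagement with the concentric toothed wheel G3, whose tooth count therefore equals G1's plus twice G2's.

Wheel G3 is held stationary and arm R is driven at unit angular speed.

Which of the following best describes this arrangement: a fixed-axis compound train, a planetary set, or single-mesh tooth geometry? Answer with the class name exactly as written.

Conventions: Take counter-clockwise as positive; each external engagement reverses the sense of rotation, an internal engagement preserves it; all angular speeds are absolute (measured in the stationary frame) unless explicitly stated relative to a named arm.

planetary set

class = planetary set [G3 = 28+2·29 = 86; Willis about the carrier]
classification: planetary set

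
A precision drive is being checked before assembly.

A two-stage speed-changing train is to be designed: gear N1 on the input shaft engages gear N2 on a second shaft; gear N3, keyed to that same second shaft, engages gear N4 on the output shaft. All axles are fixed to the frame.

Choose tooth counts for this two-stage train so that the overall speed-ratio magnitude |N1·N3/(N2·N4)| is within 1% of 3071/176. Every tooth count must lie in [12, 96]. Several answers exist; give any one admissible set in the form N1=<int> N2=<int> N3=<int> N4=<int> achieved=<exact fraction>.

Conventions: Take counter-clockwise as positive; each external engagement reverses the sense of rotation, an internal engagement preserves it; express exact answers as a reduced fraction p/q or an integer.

N1=74 N2=16 N3=83 N4=22 achieved=3071/176

class = fixed-axis compound train [2-stage, 3071/176 wanted]
target = 3071/176 in lowest terms: an exact hit needs N1·N3 = k·3071 and N2·N4 = k·176 for one integer k, every count in [12, 96]; additionally prefer no 1:1 stage (N1 ≠ N2, N3 ≠ N4)
k = 1: no 1:1-free in-range split of k·3071 and k·176 into factor pairs; take k = 2
k = 2: N1·N3 = 6142 = 74·83, N2·N4 = 352 = 16·22
achieved = 74·83/(16·22) = 3071/176; |achieved − target| = 0 ≤ 3071/17600 ✓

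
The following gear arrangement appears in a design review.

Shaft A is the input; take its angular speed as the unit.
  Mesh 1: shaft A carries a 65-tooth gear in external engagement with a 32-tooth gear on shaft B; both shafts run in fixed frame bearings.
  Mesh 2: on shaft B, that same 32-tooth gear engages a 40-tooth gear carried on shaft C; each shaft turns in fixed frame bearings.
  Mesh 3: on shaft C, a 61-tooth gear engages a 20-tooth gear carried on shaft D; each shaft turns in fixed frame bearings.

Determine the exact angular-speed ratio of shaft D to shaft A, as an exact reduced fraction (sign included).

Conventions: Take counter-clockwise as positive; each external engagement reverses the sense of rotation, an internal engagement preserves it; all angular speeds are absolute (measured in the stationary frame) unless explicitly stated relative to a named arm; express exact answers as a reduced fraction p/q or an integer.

-793/160

class = fixed-axis compound train [3 meshes; 3 ratios multiply, 3 sense flips]
mesh 1 [65T→32T]: running ratio 65/32, sense −
mesh 2 [32T→40T]: running ratio 13/8, sense +
mesh 3 [61T→20T]: running ratio 793/160, sense −
ω_out/ω_in = -793/160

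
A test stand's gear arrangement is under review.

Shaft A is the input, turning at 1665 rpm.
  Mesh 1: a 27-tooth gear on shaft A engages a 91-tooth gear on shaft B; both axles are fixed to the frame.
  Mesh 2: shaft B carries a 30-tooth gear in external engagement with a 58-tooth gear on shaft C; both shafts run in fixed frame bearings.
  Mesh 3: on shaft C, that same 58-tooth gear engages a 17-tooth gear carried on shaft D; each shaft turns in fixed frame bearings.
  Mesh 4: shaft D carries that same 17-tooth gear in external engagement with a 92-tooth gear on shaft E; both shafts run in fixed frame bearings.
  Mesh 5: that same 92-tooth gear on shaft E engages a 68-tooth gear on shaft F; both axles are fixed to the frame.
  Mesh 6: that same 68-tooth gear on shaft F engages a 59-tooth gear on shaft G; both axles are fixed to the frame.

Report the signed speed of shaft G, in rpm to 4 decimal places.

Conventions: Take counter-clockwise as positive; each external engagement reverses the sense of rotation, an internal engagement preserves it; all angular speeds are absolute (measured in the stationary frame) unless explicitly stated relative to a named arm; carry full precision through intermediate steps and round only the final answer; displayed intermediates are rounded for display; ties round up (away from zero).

class = fixed-axis compound train [6 meshes; 6 ratios multiply, 6 sense flips]
mesh 1 [27T→91T]: ω = 1665.0000×27/91 = 494.0110 rpm, sense flips to −
mesh 2 [30T→58T]: ω = 494.0110×30/58 = 255.5229 rpm, sense flips to +
mesh 3 [58T→17T]: ω = 255.5229×58/17 = 871.7841 rpm, sense flips to −
mesh 4 [17T→92T]: ω = 871.7841×17/92 = 161.0905 rpm, sense flips to +
mesh 5 [92T→68T]: ω = 161.0905×92/68 = 217.9460 rpm, sense flips to −
mesh 6 [68T→59T]: ω = 217.9460×68/59 = 251.1920 rpm, sense flips to +
signed output speed = +251.1920 rpm

+251.1920 rpm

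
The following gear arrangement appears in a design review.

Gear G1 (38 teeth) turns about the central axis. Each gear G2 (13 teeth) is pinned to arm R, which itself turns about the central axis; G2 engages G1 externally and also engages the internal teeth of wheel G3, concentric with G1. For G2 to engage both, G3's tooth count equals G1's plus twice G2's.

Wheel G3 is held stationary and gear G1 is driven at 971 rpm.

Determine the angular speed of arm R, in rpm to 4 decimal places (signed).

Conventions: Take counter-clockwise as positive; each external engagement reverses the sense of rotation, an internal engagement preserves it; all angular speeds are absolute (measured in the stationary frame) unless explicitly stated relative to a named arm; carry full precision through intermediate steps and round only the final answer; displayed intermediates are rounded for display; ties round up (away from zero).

topology: planetary set — G1 38T / G2 13T / G3 64T, arm = carrier (Willis)
normalise by the input: solve with ω_sun = 1, then scale by 971 rpm
ring teeth: 38 + 2·13 = 64
38(ω_sun−ω_arm) = −64(ω_ring−ω_arm),  ω_ring = 0, ω_sun = 1
38(1−ω_arm) = −64(0−ω_arm)  ⇒  102·ω_arm = 38  ⇒  ω_arm = 19/51
scale: ω_arm = 19/51 × 971 rpm = +361.7451 rpm

+361.7451 rpm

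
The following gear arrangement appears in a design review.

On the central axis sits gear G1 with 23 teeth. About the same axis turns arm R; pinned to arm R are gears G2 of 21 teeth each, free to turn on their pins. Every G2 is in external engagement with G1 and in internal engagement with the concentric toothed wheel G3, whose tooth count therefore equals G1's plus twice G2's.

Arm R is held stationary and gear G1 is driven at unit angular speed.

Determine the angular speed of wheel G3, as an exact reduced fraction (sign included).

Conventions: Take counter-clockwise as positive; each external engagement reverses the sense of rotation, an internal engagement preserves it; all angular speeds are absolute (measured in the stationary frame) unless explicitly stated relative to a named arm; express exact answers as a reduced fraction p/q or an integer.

recognized (axles ride arm R): planetary set, 23/21/65 teeth
ring teeth: 23 + 2·21 = 65
23(ω_sun−ω_arm) = −65(ω_ring−ω_arm),  ω_arm = 0, ω_sun = 1
ω_ring = 0 − (23/65)(1−0) = -23/65
exact speed ratio = -23/65

-23/65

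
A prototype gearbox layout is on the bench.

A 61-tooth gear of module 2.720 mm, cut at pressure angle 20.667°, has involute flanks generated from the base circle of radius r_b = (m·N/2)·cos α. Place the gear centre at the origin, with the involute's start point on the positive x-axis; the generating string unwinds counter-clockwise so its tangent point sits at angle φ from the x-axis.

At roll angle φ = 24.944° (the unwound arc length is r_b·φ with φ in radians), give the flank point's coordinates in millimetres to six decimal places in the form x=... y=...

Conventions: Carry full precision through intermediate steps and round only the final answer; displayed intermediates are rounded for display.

x=84.632352 y=2.094770

recognized (one wheel, involute flank): single-mesh tooth geometry, m = 2.720, N = 61
pitch radius r_p = m·N/2 = 2.720·61/2 = 82.960000
base radius r_b = r_p·cos α = 82.960000·cos 20.667° = 77.621313
roll angle φ = 24.944° = 0.43535493 rad
x = r_b·(cos φ + φ·sin φ) = 84.632352
y = r_b·(sin φ − φ·cos φ) = 2.094770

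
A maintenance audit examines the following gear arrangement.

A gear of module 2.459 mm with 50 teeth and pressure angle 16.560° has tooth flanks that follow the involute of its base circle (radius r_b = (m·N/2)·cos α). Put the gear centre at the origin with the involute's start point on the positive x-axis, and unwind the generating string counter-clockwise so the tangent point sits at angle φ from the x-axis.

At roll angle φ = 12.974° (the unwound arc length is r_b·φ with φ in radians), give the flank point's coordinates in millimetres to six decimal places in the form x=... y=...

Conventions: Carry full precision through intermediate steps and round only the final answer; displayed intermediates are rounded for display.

recognized (one wheel, involute flank): single-mesh tooth geometry, m = 2.459, N = 50
pitch radius r_p = m·N/2 = 2.459·50/2 = 61.475000
base radius r_b = r_p·cos α = 61.475000·cos 16.560° = 58.925127
roll angle φ = 12.974° = 0.22643902 rad
x = r_b·(cos φ + φ·sin φ) = 60.416499
y = r_b·(sin φ − φ·cos φ) = 0.226884

x=60.416499 y=0.226884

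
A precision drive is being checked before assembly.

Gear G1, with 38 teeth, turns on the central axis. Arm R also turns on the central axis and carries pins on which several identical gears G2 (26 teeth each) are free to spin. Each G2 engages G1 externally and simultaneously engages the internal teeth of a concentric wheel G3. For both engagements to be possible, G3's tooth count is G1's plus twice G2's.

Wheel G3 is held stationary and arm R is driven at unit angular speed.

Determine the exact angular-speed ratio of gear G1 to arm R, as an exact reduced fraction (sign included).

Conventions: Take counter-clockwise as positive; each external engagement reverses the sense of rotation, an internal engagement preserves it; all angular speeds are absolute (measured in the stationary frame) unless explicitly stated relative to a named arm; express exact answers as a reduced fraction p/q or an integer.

recognized (axles ride arm R): planetary set, 38/26/90 teeth
ring teeth: 38 + 2·26 = 90
38(ω_sun−ω_arm) = −90(ω_ring−ω_arm),  ω_ring = 0, ω_arm = 1
ω_sun = 1 − (90/38)(0−1) = 64/19
ω_out/ω_in = 64/19

64/19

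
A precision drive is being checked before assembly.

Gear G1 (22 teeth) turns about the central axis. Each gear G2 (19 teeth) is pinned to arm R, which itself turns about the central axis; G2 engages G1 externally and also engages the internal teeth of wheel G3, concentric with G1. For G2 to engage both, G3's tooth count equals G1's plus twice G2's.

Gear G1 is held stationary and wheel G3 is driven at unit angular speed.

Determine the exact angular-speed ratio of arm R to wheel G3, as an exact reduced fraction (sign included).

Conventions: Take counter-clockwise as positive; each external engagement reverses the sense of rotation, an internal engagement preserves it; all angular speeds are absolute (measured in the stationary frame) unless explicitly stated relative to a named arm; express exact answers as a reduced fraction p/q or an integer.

topology: planetary set — G1 22T / G2 19T / G3 60T, arm = carrier (Willis)
ring teeth: 22 + 2·19 = 60
22(ω_sun−ω_arm) = −60(ω_ring−ω_arm),  ω_sun = 0, ω_ring = 1
22(0−ω_arm) = −60(1−ω_arm)  ⇒  82·ω_arm = 60  ⇒  ω_arm = 30/41
ω_out/ω_in = 30/41

30/41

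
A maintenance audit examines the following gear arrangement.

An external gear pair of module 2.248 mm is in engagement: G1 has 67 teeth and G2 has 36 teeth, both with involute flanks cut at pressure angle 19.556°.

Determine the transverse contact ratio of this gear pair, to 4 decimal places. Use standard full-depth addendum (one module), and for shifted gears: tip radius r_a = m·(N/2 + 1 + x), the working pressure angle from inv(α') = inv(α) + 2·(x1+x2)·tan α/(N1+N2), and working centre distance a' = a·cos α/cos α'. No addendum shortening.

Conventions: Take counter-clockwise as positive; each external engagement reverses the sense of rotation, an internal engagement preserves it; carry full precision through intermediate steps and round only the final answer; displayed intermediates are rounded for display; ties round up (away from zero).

1.7708

single-mesh involute tooth geometry (67T engaging 36T at module 2.248)
base radii: r_b1 = 70.963842, r_b2 = 38.129825
tip radii: r_a1 = 77.556000, r_a2 = 42.712000
no profile shift: α' = α, a' = a
action lengths: √(r_a1²−r_b1²) = 31.290035, √(r_a2²−r_b2²) = 19.246593
base pitch p_b = π·m·cos α = 6.654910
CR = (31.290035 + 19.246593 − 115.772000·sin 19.55600°)/6.654910 = 1.770797
contact ratio ≈ 1.7708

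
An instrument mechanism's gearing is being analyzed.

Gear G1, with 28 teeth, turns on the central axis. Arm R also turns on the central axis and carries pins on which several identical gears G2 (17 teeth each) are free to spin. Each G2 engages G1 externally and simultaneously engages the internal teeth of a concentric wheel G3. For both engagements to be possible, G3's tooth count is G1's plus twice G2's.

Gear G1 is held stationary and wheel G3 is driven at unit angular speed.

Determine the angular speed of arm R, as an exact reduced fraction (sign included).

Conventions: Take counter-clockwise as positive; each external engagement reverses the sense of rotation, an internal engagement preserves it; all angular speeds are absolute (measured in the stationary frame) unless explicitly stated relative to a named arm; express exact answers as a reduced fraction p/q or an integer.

31/45

recognized (axles ride arm R): planetary set, 28/17/62 teeth
ring teeth: 28 + 2·17 = 62
28(ω_sun−ω_arm) = −62(ω_ring−ω_arm),  ω_sun = 0, ω_ring = 1
28(0−ω_arm) = −62(1−ω_arm)  ⇒  90·ω_arm = 62  ⇒  ω_arm = 31/45
exact speed ratio = 31/45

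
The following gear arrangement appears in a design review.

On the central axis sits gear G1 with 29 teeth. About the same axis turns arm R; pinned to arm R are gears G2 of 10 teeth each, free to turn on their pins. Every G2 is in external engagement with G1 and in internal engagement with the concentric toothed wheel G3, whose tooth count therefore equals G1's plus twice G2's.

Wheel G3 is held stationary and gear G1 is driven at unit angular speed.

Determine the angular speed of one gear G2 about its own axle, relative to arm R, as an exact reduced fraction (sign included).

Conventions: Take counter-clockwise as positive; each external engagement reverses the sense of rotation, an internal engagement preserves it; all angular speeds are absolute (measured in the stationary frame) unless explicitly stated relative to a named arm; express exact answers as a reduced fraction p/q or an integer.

-1421/780

class = planetary set [G3 = 29+2·10 = 49; Willis about the carrier]
ring teeth: 29 + 2·10 = 49
29(ω_sun−ω_arm) = −49(ω_ring−ω_arm),  ω_ring = 0, ω_sun = 1
29(1−ω_arm) = −49(0−ω_arm)  ⇒  78·ω_arm = 29  ⇒  ω_arm = 29/78
sun–planet mesh: 29·(1−29/78) = −10·(ω_p−ω_arm)  ⇒  ω_p−ω_arm = -1421/780
exact speed ratio = -1421/780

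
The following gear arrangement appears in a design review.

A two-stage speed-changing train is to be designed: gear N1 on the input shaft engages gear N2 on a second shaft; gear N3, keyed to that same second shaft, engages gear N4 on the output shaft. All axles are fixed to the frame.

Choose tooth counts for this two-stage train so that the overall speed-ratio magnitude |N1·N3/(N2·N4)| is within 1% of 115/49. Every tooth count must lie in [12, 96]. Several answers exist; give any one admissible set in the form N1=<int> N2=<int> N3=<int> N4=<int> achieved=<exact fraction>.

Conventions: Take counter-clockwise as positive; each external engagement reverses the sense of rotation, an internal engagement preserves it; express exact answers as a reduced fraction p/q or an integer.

N1=20 N2=14 N3=23 N4=14 achieved=115/49

topology: fixed-axis compound train — 2 stages, target 115/49
target = 115/49 in lowest terms: an exact hit needs N1·N3 = k·115 and N2·N4 = k·49 for one integer k, every count in [12, 96]; additionally prefer no 1:1 stage (N1 ≠ N2, N3 ≠ N4)
k = 1…3: no 1:1-free in-range split of k·115 and k·49 into factor pairs; take k = 4
k = 4: N1·N3 = 460 = 20·23, N2·N4 = 196 = 14·14
achieved = 20·23/(14·14) = 115/49; |achieved − target| = 0 ≤ 23/980 ✓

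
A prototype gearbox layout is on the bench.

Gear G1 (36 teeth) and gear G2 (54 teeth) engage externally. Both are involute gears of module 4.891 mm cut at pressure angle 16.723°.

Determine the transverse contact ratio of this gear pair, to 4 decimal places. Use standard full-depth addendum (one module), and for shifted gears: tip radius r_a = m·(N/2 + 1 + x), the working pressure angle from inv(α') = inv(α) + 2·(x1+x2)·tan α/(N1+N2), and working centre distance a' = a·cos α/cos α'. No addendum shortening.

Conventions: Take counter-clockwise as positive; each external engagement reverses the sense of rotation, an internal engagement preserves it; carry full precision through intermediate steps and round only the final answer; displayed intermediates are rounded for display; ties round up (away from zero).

1.9215

recognized (one external pair, fixed centres): single-mesh tooth geometry, m = 4.891, N1 = 36, N2 = 54
base radii: r_b1 = 84.314614, r_b2 = 126.471922
tip radii: r_a1 = 92.929000, r_a2 = 136.948000
no profile shift: α' = α, a' = a
action lengths: √(r_a1²−r_b1²) = 39.074862, √(r_a2²−r_b2²) = 52.531969
base pitch p_b = π·m·cos α = 14.715676
CR = (39.074862 + 52.531969 − 220.095000·sin 16.72300°)/14.715676 = 1.921461
contact ratio ≈ 1.9215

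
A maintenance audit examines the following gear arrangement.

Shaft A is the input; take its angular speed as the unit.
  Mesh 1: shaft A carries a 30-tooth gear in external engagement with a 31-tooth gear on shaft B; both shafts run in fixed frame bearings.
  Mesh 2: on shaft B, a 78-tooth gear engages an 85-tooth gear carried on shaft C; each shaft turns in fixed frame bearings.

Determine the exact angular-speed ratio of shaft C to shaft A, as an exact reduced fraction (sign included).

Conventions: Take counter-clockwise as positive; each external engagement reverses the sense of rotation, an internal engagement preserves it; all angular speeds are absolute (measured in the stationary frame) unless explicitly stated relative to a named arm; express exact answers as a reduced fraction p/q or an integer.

468/527

class = fixed-axis compound train [2 meshes; 2 ratios multiply, 2 sense flips]
mesh 1 [30T→31T]: running ratio 30/31, sense −
mesh 2 [78T→85T]: running ratio 468/527, sense +
ω_out/ω_in = 468/527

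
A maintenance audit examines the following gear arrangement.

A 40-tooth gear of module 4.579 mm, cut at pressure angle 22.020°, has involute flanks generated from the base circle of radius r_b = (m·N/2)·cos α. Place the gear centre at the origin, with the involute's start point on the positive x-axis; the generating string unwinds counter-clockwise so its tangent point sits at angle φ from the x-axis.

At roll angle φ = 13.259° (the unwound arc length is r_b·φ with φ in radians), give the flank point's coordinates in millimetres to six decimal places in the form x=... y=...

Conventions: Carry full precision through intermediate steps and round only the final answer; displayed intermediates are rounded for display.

single-mesh involute tooth geometry (40T wheel at module 4.579)
pitch radius r_p = m·N/2 = 4.579·40/2 = 91.580000
base radius r_b = r_p·cos α = 91.580000·cos 22.020° = 84.899517
roll angle φ = 13.259° = 0.23141321 rad
x = r_b·(cos φ + φ·sin φ) = 87.142445
y = r_b·(sin φ − φ·cos φ) = 0.348836

x=87.142445 y=0.348836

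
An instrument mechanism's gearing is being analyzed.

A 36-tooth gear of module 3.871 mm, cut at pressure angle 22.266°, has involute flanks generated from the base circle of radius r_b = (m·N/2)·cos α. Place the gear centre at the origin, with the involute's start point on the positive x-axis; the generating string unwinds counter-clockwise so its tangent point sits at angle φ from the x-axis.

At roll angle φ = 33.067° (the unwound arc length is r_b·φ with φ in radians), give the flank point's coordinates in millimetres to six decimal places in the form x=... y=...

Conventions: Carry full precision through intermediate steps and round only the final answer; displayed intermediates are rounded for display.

topology: single-mesh involute geometry — m = 3.871, N = 36
pitch radius r_p = m·N/2 = 3.871·36/2 = 69.678000
base radius r_b = r_p·cos α = 69.678000·cos 22.266° = 64.482441
roll angle φ = 33.067° = 0.57712802 rad
x = r_b·(cos φ + φ·sin φ) = 74.343441
y = r_b·(sin φ − φ·cos φ) = 3.995783

x=74.343441 y=3.995783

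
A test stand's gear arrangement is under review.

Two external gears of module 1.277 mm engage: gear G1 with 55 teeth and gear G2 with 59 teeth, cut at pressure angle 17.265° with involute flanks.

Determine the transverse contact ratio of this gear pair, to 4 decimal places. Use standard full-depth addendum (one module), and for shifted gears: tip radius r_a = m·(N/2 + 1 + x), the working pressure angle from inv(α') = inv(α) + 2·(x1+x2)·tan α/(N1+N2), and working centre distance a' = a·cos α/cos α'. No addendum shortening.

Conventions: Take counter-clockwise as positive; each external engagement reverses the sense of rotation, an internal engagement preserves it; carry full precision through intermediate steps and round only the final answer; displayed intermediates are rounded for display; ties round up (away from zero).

1.9486

recognized (one external pair, fixed centres): single-mesh tooth geometry, m = 1.277, N1 = 55, N2 = 59
base radii: r_b1 = 33.535185, r_b2 = 35.974108
tip radii: r_a1 = 36.394500, r_a2 = 38.948500
no profile shift: α' = α, a' = a
action lengths: √(r_a1²−r_b1²) = 14.140402, √(r_a2²−r_b2²) = 14.928135
base pitch p_b = π·m·cos α = 3.831051
CR = (14.140402 + 14.928135 − 72.789000·sin 17.26500°)/3.831051 = 1.948649
contact ratio ≈ 1.9486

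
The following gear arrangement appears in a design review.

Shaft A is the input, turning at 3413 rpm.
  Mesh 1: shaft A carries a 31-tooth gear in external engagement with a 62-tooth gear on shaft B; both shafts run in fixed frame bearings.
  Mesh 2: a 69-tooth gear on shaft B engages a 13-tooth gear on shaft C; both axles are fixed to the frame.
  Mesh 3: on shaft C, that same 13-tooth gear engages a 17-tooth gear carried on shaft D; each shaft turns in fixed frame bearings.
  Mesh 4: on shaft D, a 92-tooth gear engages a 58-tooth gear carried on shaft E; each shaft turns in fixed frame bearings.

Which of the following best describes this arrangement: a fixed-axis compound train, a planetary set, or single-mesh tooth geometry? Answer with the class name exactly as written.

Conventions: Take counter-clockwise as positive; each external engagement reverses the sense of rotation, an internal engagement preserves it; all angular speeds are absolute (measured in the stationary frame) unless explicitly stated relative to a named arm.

fixed-axis compound train

topology: fixed-axis compound train — 4 meshes, A→E
classification: fixed-axis compound train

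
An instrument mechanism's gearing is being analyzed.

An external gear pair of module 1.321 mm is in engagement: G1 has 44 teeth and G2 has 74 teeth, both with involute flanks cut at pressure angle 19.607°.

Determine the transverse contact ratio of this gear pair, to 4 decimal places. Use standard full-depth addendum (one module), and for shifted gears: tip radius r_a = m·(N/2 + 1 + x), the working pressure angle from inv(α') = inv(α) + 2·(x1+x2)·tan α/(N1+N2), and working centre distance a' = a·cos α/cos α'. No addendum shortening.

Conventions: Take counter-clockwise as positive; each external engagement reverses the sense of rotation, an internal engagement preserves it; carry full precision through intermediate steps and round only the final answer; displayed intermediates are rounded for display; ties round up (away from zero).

1.7958

single-mesh involute tooth geometry (44T engaging 74T at module 1.321)
base radii: r_b1 = 27.376882, r_b2 = 46.042939
tip radii: r_a1 = 30.383000, r_a2 = 50.198000
no profile shift: α' = α, a' = a
action lengths: √(r_a1²−r_b1²) = 13.176987, √(r_a2²−r_b2²) = 19.997175
base pitch p_b = π·m·cos α = 3.909410
CR = (13.176987 + 19.997175 − 77.939000·sin 19.60700°)/3.909410 = 1.795778
contact ratio ≈ 1.7958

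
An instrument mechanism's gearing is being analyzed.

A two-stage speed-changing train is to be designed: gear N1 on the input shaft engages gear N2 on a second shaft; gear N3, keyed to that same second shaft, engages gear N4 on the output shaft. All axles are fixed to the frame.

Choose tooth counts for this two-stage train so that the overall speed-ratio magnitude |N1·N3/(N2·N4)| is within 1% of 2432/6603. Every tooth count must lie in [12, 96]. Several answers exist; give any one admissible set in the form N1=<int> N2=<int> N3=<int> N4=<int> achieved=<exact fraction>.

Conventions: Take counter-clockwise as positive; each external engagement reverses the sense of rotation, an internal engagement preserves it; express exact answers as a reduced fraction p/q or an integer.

design class (target 2432/6603): fixed-axis compound train
target = 2432/6603 in lowest terms: an exact hit needs N1·N3 = k·2432 and N2·N4 = k·6603 for one integer k, every count in [12, 96]; additionally prefer no 1:1 stage (N1 ≠ N2, N3 ≠ N4)
k = 1: N1·N3 = 2432 = 32·76, N2·N4 = 6603 = 71·93
achieved = 32·76/(71·93) = 2432/6603; |achieved − target| = 0 ≤ 608/165075 ✓

N1=32 N2=71 N3=76 N4=93 achieved=2432/6603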